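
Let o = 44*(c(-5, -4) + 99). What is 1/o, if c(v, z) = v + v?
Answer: 1/3916 ≈ 0.00025536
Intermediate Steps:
c(v, z) = 2*v
o = 3916 (o = 44*(2*(-5) + 99) = 44*(-10 + 99) = 44*89 = 3916)
1/o = 1/3916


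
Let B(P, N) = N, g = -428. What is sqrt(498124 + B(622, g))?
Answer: 4*sqrt(31106) ≈ 705.48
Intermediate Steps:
sqrt(498124 + B(622, g)) = sqrt(498124 - 428) = sqrt(497696) = 4*sqrt(31106)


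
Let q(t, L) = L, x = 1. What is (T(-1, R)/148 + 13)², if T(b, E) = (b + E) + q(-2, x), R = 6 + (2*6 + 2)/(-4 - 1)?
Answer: 5803281/34225 ≈ 169.56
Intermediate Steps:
R = 16/5 (R = 6 + (12 + 2)/(-5) = 6 + 14*(-⅕) = 6 - 14/5 = 16/5 ≈ 3.2000)
T(b, E) = 1 + E + b (T(b, E) = (b + E) + 1 = (E + b) + 1 = 1 + E + b)
(T(-1, R)/148 + 13)² = ((1 + 16/5 - 1)/148 + 13)² = ((16/5)*(1/148) + 13)² = (4/185 + 13)² = (2409/185)² = 5803281/34225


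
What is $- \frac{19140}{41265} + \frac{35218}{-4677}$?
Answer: $- \frac{34284190}{4288809} \approx -7.9939$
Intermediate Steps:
$- \frac{19140}{41265} + \frac{35218}{-4677} = \left(-19140\right) \frac{1}{41265} + 35218 \left(- \frac{1}{4677}\right) = - \frac{1276}{2751} - \frac{35218}{4677} = - \frac{34284190}{4288809}$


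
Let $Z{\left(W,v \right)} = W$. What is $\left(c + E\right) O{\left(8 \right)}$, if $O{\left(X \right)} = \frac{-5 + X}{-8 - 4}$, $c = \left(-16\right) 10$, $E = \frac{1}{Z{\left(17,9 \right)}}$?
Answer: $\frac{2719}{68} \approx 39.985$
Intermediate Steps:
$E = \frac{1}{17} \approx 0.058824$
$c = -160$
$O{\left(X \right)} = \frac{5}{12} - \frac{X}{12}$ ($O{\left(X \right)} = \frac{-5 + X}{-12} = \left(-5 + X\right) \left(- \frac{1}{12}\right) = \frac{5}{12} - \frac{X}{12}$)
$\left(c + E\right) O{\left(8 \right)} = \left(-160 + \frac{1}{17}\right) \left(\frac{5}{12} - \frac{2}{3}\right) = - \frac{2719 \left(\frac{5}{12} - \frac{2}{3}\right)}{17} = \left(- \frac{2719}{17}\right) \left(- \frac{1}{4}\right) = \frac{2719}{68}$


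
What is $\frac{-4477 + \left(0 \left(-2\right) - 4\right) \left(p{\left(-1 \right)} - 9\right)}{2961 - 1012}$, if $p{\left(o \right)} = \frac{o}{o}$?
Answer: $- \frac{4445}{1949} \approx -2.2807$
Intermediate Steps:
$p{\left(o \right)} = 1$
$\frac{-4477 + \left(0 \left(-2\right) - 4\right) \left(p{\left(-1 \right)} - 9\right)}{2961 - 1012} = \frac{-4477 + \left(0 \left(-2\right) - 4\right) \left(1 - 9\right)}{2961 - 1012} = \frac{-4477 + \left(0 - 4\right) \left(-8\right)}{1949} = \left(-4477 - -32\right) \frac{1}{1949} = \left(-4477 + 32\right) \frac{1}{1949} = \left(-4445\right) \frac{1}{1949} = - \frac{4445}{1949}$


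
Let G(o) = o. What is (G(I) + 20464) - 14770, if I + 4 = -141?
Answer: 5549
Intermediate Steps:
I = -145 (I = -4 - 141 = -145)
(G(I) + 20464) - 14770 = (-145 + 20464) - 14770 = 20319 - 14770 = 5549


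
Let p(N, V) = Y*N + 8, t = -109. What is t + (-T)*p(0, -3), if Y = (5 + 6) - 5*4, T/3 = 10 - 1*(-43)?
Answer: -1381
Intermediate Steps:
T = 159 (T = 3*(10 - 1*(-43)) = 3*(10 + 43) = 3*53 = 159)
Y = -9 (Y = 11 - 20 = -9)
p(N, V) = 8 - 9*N (p(N, V) = -9*N + 8 = 8 - 9*N)
t + (-T)*p(0, -3) = -109 + (-1*159)*(8 - 9*0) = -109 - 159*(8 + 0) = -109 - 159*8 = -109 - 1272 = -1381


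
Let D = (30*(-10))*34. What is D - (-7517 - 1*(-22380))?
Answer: -25063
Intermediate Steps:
D = -10200 (D = -300*34 = -10200)
D - (-7517 - 1*(-22380)) = -10200 - (-7517 - 1*(-22380)) = -10200 - (-7517 + 22380) = -10200 - 1*14863 = -10200 - 14863 = -25063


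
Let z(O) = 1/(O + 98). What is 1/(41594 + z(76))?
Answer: 174/7237357 ≈ 2.4042e-5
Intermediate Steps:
z(O) = 1/(98 + O)
1/(41594 + z(76)) = 1/(41594 + 1/(98 + 76)) = 1/(41594 + 1/174) = 1/(7237357/174) = 174/7237357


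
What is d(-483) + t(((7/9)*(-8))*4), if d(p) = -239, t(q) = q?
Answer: -2375/9 ≈ -263.89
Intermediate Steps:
d(-483) + t(((7/9)*(-8))*4) = -239 + ((7/9)*(-8))*4 = -239 - 56/9*4 = -239 - 224/9 = -2375/9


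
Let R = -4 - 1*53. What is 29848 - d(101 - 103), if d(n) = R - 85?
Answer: 29990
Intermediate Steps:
R = -57 (R = -4 - 53 = -57)
d(n) = -142 (d(n) = -57 - 85 = -142)
29848 - d(101 - 103) = 29848 - 1*(-142) = 29848 + 142 = 29990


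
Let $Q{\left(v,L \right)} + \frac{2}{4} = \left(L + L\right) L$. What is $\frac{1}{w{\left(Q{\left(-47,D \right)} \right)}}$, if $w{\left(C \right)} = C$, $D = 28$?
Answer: $\frac{2}{3135} \approx 0.00063796$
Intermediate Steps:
$Q{\left(v,L \right)} = - \frac{1}{2} + 2 L^{2}$ ($Q{\left(v,L \right)} = - \frac{1}{2} + \left(L + L\right) L = - \frac{1}{2} + 2 L L = - \frac{1}{2} + 2 L^{2}$)
$\frac{1}{w{\left(Q{\left(-47,D \right)} \right)}} = \frac{1}{- \frac{1}{2} + 2 \cdot 28^{2}} = \frac{1}{- \frac{1}{2} + 2 \cdot 784} = \frac{1}{- \frac{1}{2} + 1568} = \frac{1}{\frac{3135}{2}} = \frac{2}{3135}$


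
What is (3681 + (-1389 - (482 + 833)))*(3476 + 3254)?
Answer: 6575210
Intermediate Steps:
(3681 + (-1389 - (482 + 833)))*(3476 + 3254) = (3681 + (-1389 - 1*1315))*6730 = (3681 + (-1389 - 1315))*6730 = (3681 - 2704)*6730 = 977*6730 = 6575210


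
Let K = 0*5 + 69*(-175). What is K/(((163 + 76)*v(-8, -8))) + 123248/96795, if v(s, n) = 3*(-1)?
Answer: 1753373/96795 ≈ 18.114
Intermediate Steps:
K = -12075 (K = 0 - 12075 = -12075)
v(s, n) = -3
K/(((163 + 76)*v(-8, -8))) + 123248/96795 = -12075*(-1/(3*(163 + 76))) + 123248/96795 = -12075/(239*(-3)) + 123248*(1/96795) = -12075/(-717) + 123248/96795 = -12075*(-1/717) + 123248/96795 = 4025/239 + 123248/96795 = 1753373/96795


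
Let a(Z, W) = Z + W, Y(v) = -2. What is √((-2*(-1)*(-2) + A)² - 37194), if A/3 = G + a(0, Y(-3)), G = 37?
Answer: I*√26993 ≈ 164.3*I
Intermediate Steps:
a(Z, W) = W + Z
A = 105 (A = 3*(37 + (-2 + 0)) = 3*(37 - 2) = 3*35 = 105)
√((-2*(-1)*(-2) + A)² - 37194) = √((-2*(-1)*(-2) + 105)² - 37194) = √((2*(-2) + 105)² - 37194) = √((-4 + 105)² - 37194) = √(101² - 37194) = √(10201 - 37194) = √(-26993) = I*√26993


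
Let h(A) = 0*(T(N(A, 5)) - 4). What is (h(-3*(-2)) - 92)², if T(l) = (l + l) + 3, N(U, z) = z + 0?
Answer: 8464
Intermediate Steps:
N(U, z) = z
T(l) = 3 + 2*l (T(l) = 2*l + 3 = 3 + 2*l)
h(A) = 0 (h(A) = 0*((3 + 2*5) - 4) = 0*((3 + 10) - 4) = 0*(13 - 4) = 0*9 = 0)
(h(-3*(-2)) - 92)² = (0 - 92)² = (-92)² = 8464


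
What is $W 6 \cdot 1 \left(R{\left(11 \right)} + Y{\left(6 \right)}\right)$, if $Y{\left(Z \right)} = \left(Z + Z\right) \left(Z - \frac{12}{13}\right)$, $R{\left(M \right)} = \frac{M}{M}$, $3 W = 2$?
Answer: $\frac{3220}{13} \approx 247.69$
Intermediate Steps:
$W = \frac{2}{3}$ ($W = \frac{1}{3} \cdot 2 = \frac{2}{3} \approx 0.66667$)
$R{\left(M \right)} = 1$
$Y{\left(Z \right)} = 2 Z \left(- \frac{12}{13} + Z\right)$ ($Y{\left(Z \right)} = 2 Z \left(Z - \frac{12}{13}\right) = 2 Z \left(- \frac{12}{13} + Z\right)$)
$W 6 \cdot 1 \left(R{\left(11 \right)} + Y{\left(6 \right)}\right) = \frac{2}{3} \cdot 6 \cdot 1 \left(1 + \frac{2}{13} \cdot 6 \left(-12 + 13 \cdot 6\right)\right) = 4 \cdot 1 \left(1 + \frac{2}{13} \cdot 6 \left(-12 + 78\right)\right) = 4 \left(1 + \frac{2}{13} \cdot 6 \cdot 66\right) = 4 \left(1 + \frac{792}{13}\right) = 4 \cdot \frac{805}{13} = \frac{3220}{13}$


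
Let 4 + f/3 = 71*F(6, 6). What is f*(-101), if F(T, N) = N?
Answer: -127866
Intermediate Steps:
f = 1266 (f = -12 + 3*(71*6) = -12 + 3*426 = -12 + 1278 = 1266)
f*(-101) = 1266*(-101) = -127866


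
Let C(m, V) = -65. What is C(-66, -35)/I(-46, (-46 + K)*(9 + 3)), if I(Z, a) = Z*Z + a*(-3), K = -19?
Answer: -65/4456 ≈ -0.014587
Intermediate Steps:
I(Z, a) = Z² - 3*a
C(-66, -35)/I(-46, (-46 + K)*(9 + 3)) = -65/((-46)² - 3*(-46 - 19)*(9 + 3)) = -65/(2116 - (-195)*12) = -65/(2116 - 3*(-780)) = -65/(2116 + 2340) = -65/4456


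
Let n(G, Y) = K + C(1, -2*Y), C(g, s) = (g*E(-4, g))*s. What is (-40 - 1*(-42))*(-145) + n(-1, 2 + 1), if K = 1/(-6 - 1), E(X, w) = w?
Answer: -2073/7 ≈ -296.14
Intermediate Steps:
K = -⅐ (K = 1/(-7) = -⅐ ≈ -0.14286)
C(g, s) = s*g² (C(g, s) = (g*g)*s = g²*s = s*g²)
n(G, Y) = -⅐ - 2*Y (n(G, Y) = -⅐ - 2*Y*1² = -⅐ - 2*Y*1 = -⅐ - 2*Y)
(-40 - 1*(-42))*(-145) + n(-1, 2 + 1) = (-40 - 1*(-42))*(-145) + (-⅐ - 2*(2 + 1)) = (-40 + 42)*(-145) + (-⅐ - 2*3) = 2*(-145) + (-⅐ - 6) = -290 - 43/7 = -2073/7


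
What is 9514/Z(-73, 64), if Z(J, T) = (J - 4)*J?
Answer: 9514/5621 ≈ 1.6926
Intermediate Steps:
Z(J, T) = J*(-4 + J) (Z(J, T) = (-4 + J)*J = J*(-4 + J))
9514/Z(-73, 64) = 9514/((-73*(-4 - 73))) = 9514/((-73*(-77))) = 9514/5621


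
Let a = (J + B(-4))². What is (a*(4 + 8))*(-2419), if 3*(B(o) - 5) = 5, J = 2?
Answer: -6540976/3 ≈ -2.1803e+6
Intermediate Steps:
B(o) = 20/3 (B(o) = 5 + (⅓)*5 = 5 + 5/3 = 20/3)
a = 676/9 (a = (2 + 20/3)² = (26/3)² = 676/9 ≈ 75.111)
(a*(4 + 8))*(-2419) = (676*(4 + 8)/9)*(-2419) = ((676/9)*12)*(-2419) = (2704/3)*(-2419) = -6540976/3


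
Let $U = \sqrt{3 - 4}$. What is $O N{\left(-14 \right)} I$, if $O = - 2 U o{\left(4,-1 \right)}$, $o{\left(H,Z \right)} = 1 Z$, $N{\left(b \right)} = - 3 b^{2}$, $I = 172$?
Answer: $- 202272 i \approx - 2.0227 \cdot 10^{5} i$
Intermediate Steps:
$U = i$ ($U = \sqrt{-1} = i \approx 1.0 i$)
$o{\left(H,Z \right)} = Z$
$O = 2 i$ ($O = - 2 i \left(-1\right) = 2 i \approx 2.0 i$)
$O N{\left(-14 \right)} I = 2 i \left(- 3 \left(-14\right)^{2}\right) 172 = 2 i \left(\left(-3\right) 196\right) 172 = 2 i \left(-588\right) 172 = - 1176 i 172 = - 202272 i$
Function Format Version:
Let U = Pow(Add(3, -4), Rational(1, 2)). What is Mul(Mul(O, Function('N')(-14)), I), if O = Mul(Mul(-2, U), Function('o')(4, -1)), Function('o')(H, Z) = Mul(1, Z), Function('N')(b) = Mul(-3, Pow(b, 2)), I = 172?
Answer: Mul(-202272, I) ≈ Mul(-2.0227e+5, I)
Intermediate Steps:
U = I (U = Pow(-1, Rational(1, 2)) = I ≈ Mul(1.0000, I))
Function('o')(H, Z) = Z
O = Mul(2, I) (O = Mul(Mul(-2, I), -1) = Mul(2, I) ≈ Mul(2.0000, I))
Mul(Mul(O, Function('N')(-14)), I) = Mul(Mul(Mul(2, I), Mul(-3, Pow(-14, 2))), 172) = Mul(Mul(Mul(2, I), Mul(-3, 196)), 172) = Mul(Mul(Mul(2, I), -588), 172) = Mul(Mul(-1176, I), 172) = Mul(-202272, I)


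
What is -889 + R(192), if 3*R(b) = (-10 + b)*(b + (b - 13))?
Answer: 64855/3 ≈ 21618.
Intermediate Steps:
R(b) = (-13 + 2*b)*(-10 + b)/3 (R(b) = ((-10 + b)*(b + (b - 13)))/3 = ((-10 + b)*(b + (-13 + b)))/3 = ((-10 + b)*(-13 + 2*b))/3 = ((-13 + 2*b)*(-10 + b))/3 = (-13 + 2*b)*(-10 + b)/3)
-889 + R(192) = -889 + (130/3 - 11*192 + (⅔)*192²) = -889 + (130/3 - 2112 + (⅔)*36864) = -889 + (130/3 - 2112 + 24576) = -889 + 67522/3 = 64855/3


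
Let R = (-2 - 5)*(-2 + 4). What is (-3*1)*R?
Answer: 42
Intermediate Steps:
R = -14 (R = -7*2 = -14)
(-3*1)*R = -3*1*(-14) = -3*(-14) = 42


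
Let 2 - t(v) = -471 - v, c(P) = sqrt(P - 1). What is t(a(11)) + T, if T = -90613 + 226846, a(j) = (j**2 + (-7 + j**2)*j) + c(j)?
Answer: 138081 + sqrt(10) ≈ 1.3808e+5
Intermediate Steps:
c(P) = sqrt(-1 + P)
a(j) = j**2 + sqrt(-1 + j) + j*(-7 + j**2) (a(j) = (j**2 + (-7 + j**2)*j) + sqrt(-1 + j) = (j**2 + j*(-7 + j**2)) + sqrt(-1 + j) = j**2 + sqrt(-1 + j) + j*(-7 + j**2))
t(v) = 473 + v (t(v) = 2 - (-471 - v) = 2 + (471 + v) = 473 + v)
T = 136233
t(a(11)) + T = (473 + (11**2 + 11**3 + sqrt(-1 + 11) - 7*11)) + 136233 = (473 + (121 + 1331 + sqrt(10) - 77)) + 136233 = (473 + (1375 + sqrt(10))) + 136233 = (1848 + sqrt(10)) + 136233 = 138081 + sqrt(10)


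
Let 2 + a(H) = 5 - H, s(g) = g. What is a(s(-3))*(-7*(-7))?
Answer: 294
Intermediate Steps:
a(H) = 3 - H (a(H) = -2 + (5 - H) = 3 - H)
a(s(-3))*(-7*(-7)) = (3 - 1*(-3))*(-7*(-7)) = (3 + 3)*49 = 6*49 = 294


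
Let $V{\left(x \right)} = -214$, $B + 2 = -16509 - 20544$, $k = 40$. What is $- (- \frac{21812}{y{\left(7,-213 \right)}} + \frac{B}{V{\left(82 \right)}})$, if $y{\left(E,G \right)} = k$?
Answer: $\frac{199098}{535} \approx 372.15$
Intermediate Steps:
$y{\left(E,G \right)} = 40$
$B = -37055$ ($B = -2 - 37053 = -37055$)
$- (- \frac{21812}{y{\left(7,-213 \right)}} + \frac{B}{V{\left(82 \right)}}) = - (- \frac{21812}{40} - \frac{37055}{-214}) = - (\left(-21812\right) \frac{1}{40} - - \frac{37055}{214}) = - (- \frac{5453}{10} + \frac{37055}{214}) = \left(-1\right) \left(- \frac{199098}{535}\right) = \frac{199098}{535}$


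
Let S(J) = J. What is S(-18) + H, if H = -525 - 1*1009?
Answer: -1552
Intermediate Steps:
H = -1534 (H = -525 - 1009 = -1534)
S(-18) + H = -18 - 1534 = -1552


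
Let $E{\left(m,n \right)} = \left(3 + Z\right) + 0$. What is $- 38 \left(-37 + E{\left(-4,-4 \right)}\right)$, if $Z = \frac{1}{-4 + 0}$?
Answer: $\frac{2603}{2} \approx 1301.5$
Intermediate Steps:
$Z = - \frac{1}{4}$ ($Z = \frac{1}{-4} = - \frac{1}{4} \approx -0.25$)
$E{\left(m,n \right)} = \frac{11}{4}$ ($E{\left(m,n \right)} = \left(3 - \frac{1}{4}\right) + 0 = \frac{11}{4} + 0 = \frac{11}{4}$)
$- 38 \left(-37 + E{\left(-4,-4 \right)}\right) = - 38 \left(-37 + \frac{11}{4}\right) = \left(-38\right) \left(- \frac{137}{4}\right) = \frac{2603}{2}$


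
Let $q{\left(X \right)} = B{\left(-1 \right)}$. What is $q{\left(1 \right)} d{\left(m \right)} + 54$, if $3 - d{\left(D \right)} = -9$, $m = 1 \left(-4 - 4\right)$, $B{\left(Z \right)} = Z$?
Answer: $42$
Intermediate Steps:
$m = -8$ ($m = 1 \left(-8\right) = -8$)
$d{\left(D \right)} = 12$ ($d{\left(D \right)} = 3 - -9 = 3 + 9 = 12$)
$q{\left(X \right)} = -1$
$q{\left(1 \right)} d{\left(m \right)} + 54 = \left(-1\right) 12 + 54 = -12 + 54 = 42$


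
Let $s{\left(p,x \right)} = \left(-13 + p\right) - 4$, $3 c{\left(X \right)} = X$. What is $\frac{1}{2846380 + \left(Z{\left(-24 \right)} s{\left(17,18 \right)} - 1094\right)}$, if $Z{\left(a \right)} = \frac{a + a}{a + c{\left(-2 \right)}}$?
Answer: $\frac{1}{2845286} \approx 3.5146 \cdot 10^{-7}$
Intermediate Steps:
$c{\left(X \right)} = \frac{X}{3}$
$s{\left(p,x \right)} = -17 + p$
$Z{\left(a \right)} = \frac{2 a}{- \frac{2}{3} + a}$ ($Z{\left(a \right)} = \frac{a + a}{a + \frac{1}{3} \left(-2\right)} = \frac{2 a}{a - \frac{2}{3}} = \frac{2 a}{- \frac{2}{3} + a}$)
$\frac{1}{2846380 + \left(Z{\left(-24 \right)} s{\left(17,18 \right)} - 1094\right)} = \frac{1}{2846380 - \left(1094 - 6 \left(-24\right) \frac{1}{-2 + 3 \left(-24\right)} \left(-17 + 17\right)\right)} = \frac{1}{2846380 - \left(1094 - 6 \left(-24\right) \frac{1}{-2 - 72} \cdot 0\right)} = \frac{1}{2846380 - \left(1094 - 6 \left(-24\right) \frac{1}{-74} \cdot 0\right)} = \frac{1}{2846380 - \left(1094 - 6 \left(-24\right) \left(- \frac{1}{74}\right) 0\right)} = \frac{1}{2846380 + \left(\frac{72}{37} \cdot 0 - 1094\right)} = \frac{1}{2846380 + \left(0 - 1094\right)} = \frac{1}{2846380 - 1094} = \frac{1}{2845286}$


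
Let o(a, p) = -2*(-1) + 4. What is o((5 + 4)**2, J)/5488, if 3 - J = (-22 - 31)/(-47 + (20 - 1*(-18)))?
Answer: 3/2744 ≈ 0.0010933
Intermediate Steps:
J = -26/9 (J = 3 - (-22 - 31)/(-47 + (20 - 1*(-18))) = 3 - (-53)/(-47 + (20 + 18)) = 3 - (-53)/(-47 + 38) = 3 - (-53)/(-9) = 3 - (-53)*(-1)/9 = 3 - 1*53/9 = 3 - 53/9 = -26/9 ≈ -2.8889)
o(a, p) = 6 (o(a, p) = 2 + 4 = 6)
o((5 + 4)**2, J)/5488 = 6/5488 = 6*(1/5488) = 3/2744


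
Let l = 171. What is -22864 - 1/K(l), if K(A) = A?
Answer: -3909745/171 ≈ -22864.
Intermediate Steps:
-22864 - 1/K(l) = -22864 - 1/171 = -3909745/171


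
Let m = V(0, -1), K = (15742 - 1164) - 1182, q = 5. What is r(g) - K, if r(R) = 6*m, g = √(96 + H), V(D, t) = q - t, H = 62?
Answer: -13360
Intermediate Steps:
K = 13396 (K = 14578 - 1182 = 13396)
V(D, t) = 5 - t
m = 6 (m = 5 - 1*(-1) = 5 + 1 = 6)
g = √158 (g = √(96 + 62) = √158 ≈ 12.570)
r(R) = 36 (r(R) = 6*6 = 36)
r(g) - K = 36 - 1*13396 = 36 - 13396 = -13360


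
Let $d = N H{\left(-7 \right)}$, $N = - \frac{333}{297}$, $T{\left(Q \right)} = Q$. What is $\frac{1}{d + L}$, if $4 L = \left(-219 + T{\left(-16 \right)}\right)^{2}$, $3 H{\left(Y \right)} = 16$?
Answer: $\frac{396}{5464907} \approx 7.2462 \cdot 10^{-5}$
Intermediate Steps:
$H{\left(Y \right)} = \frac{16}{3}$ ($H{\left(Y \right)} = \frac{1}{3} \cdot 16 = \frac{16}{3}$)
$N = - \frac{37}{33}$ ($N = \left(-333\right) \frac{1}{297} = - \frac{37}{33} \approx -1.1212$)
$d = - \frac{592}{99}$ ($d = \left(- \frac{37}{33}\right) \frac{16}{3} = - \frac{592}{99} \approx -5.9798$)
$L = \frac{55225}{4}$ ($L = \frac{\left(-219 - 16\right)^{2}}{4} = \frac{\left(-235\right)^{2}}{4} = \frac{1}{4} \cdot 55225 = \frac{55225}{4} \approx 13806.0$)
$\frac{1}{d + L} = \frac{1}{- \frac{592}{99} + \frac{55225}{4}} = \frac{1}{\frac{5464907}{396}} = \frac{396}{5464907}$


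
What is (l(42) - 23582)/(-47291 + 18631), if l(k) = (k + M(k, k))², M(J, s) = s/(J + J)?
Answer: 87103/114640 ≈ 0.75980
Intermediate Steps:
M(J, s) = s/(2*J) (M(J, s) = s/((2*J)) = s*(1/(2*J)) = s/(2*J))
l(k) = (½ + k)² (l(k) = (k + k/(2*k))² = (k + ½)² = (½ + k)²)
(l(42) - 23582)/(-47291 + 18631) = ((1 + 2*42)²/4 - 23582)/(-47291 + 18631) = ((1 + 84)²/4 - 23582)/(-28660) = ((¼)*85² - 23582)*(-1/28660) = ((¼)*7225 - 23582)*(-1/28660) = (7225/4 - 23582)*(-1/28660) = -87103/4*(-1/28660) = 87103/114640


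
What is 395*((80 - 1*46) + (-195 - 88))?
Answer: -98355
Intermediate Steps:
395*((80 - 1*46) + (-195 - 88)) = 395*((80 - 46) - 283) = 395*(34 - 283) = 395*(-249) = -98355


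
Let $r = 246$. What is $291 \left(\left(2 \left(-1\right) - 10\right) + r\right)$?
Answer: $68094$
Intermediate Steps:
$291 \left(\left(2 \left(-1\right) - 10\right) + r\right) = 291 \left(\left(2 \left(-1\right) - 10\right) + 246\right) = 291 \left(\left(-2 - 10\right) + 246\right) = 291 \left(-12 + 246\right) = 291 \cdot 234 = 68094$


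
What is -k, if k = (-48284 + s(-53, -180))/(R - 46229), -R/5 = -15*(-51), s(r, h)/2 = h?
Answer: -24322/25027 ≈ -0.97183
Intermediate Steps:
s(r, h) = 2*h
R = -3825 (R = -(-75)*(-51) = -5*765 = -3825)
k = 24322/25027 (k = (-48284 + 2*(-180))/(-3825 - 46229) = (-48284 - 360)/(-50054) = -48644*(-1/50054) = 24322/25027 ≈ 0.97183)
-k = -1*24322/25027 = -24322/25027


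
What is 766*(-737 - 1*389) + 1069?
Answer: -861447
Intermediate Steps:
766*(-737 - 1*389) + 1069 = 766*(-737 - 389) + 1069 = 766*(-1126) + 1069 = -862516 + 1069 = -861447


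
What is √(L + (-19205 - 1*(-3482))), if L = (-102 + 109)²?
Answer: I*√15674 ≈ 125.2*I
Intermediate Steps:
L = 49 (L = 7² = 49)
√(L + (-19205 - 1*(-3482))) = √(49 + (-19205 - 1*(-3482))) = √(49 + (-19205 + 3482)) = √(49 - 15723) = √(-15674) = I*√15674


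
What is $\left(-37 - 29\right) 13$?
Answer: $-858$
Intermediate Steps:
$\left(-37 - 29\right) 13 = \left(-66\right) 13 = -858$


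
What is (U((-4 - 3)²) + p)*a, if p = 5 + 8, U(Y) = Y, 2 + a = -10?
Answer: -744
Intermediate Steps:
a = -12 (a = -2 - 10 = -12)
p = 13
(U((-4 - 3)²) + p)*a = ((-4 - 3)² + 13)*(-12) = ((-7)² + 13)*(-12) = (49 + 13)*(-12) = 62*(-12) = -744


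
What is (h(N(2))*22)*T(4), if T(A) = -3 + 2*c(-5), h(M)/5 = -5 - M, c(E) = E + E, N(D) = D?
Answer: 17710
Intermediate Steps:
c(E) = 2*E
h(M) = -25 - 5*M (h(M) = 5*(-5 - M) = -25 - 5*M)
T(A) = -23 (T(A) = -3 + 2*(2*(-5)) = -3 + 2*(-10) = -3 - 20 = -23)
(h(N(2))*22)*T(4) = ((-25 - 5*2)*22)*(-23) = ((-25 - 10)*22)*(-23) = -35*22*(-23) = -770*(-23) = 17710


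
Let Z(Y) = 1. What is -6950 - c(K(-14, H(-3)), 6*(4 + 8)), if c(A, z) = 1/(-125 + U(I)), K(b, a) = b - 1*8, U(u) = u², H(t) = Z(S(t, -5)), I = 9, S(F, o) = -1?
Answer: -305799/44 ≈ -6950.0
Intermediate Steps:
H(t) = 1
K(b, a) = -8 + b (K(b, a) = b - 8 = -8 + b)
c(A, z) = -1/44 (c(A, z) = 1/(-125 + 9²) = 1/(-125 + 81) = 1/(-44) = -1/44)
-6950 - c(K(-14, H(-3)), 6*(4 + 8)) = -6950 - 1*(-1/44) = -6950 + 1/44 = -305799/44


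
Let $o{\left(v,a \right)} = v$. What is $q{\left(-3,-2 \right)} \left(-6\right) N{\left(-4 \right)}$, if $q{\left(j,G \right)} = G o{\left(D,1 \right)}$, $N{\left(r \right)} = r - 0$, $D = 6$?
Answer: $-288$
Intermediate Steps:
$N{\left(r \right)} = r$ ($N{\left(r \right)} = r + 0 = r$)
$q{\left(j,G \right)} = 6 G$ ($q{\left(j,G \right)} = G 6 = 6 G$)
$q{\left(-3,-2 \right)} \left(-6\right) N{\left(-4 \right)} = 6 \left(-2\right) \left(-6\right) \left(-4\right) = \left(-12\right) \left(-6\right) \left(-4\right) = 72 \left(-4\right) = -288$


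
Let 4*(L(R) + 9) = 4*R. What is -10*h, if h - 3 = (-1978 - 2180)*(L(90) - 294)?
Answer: -8856570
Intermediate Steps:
L(R) = -9 + R (L(R) = -9 + (4*R)/4 = -9 + R)
h = 885657 (h = 3 + (-1978 - 2180)*((-9 + 90) - 294) = 3 - 4158*(81 - 294) = 3 - 4158*(-213) = 3 + 885654 = 885657)
-10*h = -10*885657 = -8856570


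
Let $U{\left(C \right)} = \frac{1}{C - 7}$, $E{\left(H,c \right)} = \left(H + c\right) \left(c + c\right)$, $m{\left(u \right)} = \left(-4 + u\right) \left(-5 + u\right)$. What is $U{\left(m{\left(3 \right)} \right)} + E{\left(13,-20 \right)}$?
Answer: $\frac{1399}{5} \approx 279.8$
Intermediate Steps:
$m{\left(u \right)} = \left(-5 + u\right) \left(-4 + u\right)$
$E{\left(H,c \right)} = 2 c \left(H + c\right)$ ($E{\left(H,c \right)} = \left(H + c\right) 2 c = 2 c \left(H + c\right)$)
$U{\left(C \right)} = \frac{1}{-7 + C}$
$U{\left(m{\left(3 \right)} \right)} + E{\left(13,-20 \right)} = \frac{1}{-7 + \left(20 + 3^{2} - 27\right)} + 2 \left(-20\right) \left(13 - 20\right) = \frac{1}{-7 + \left(20 + 9 - 27\right)} + 2 \left(-20\right) \left(-7\right) = \frac{1}{-7 + 2} + 280 = \frac{1}{-5} + 280 = - \frac{1}{5} + 280 = \frac{1399}{5}$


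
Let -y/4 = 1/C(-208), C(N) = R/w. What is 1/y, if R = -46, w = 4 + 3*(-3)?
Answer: -23/10 ≈ -2.3000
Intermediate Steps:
w = -5 (w = 4 - 9 = -5)
C(N) = 46/5 (C(N) = -46/(-5) = -46*(-⅕) = 46/5)
y = -10/23 (y = -4/46/5 = -4*5/46 = -10/23 ≈ -0.43478)
1/y = 1/(-10/23) = -23/10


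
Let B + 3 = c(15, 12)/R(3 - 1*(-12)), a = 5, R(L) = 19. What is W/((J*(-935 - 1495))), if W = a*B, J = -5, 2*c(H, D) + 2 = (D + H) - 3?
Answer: -23/23085 ≈ -0.00099632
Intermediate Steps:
c(H, D) = -5/2 + D/2 + H/2 (c(H, D) = -1 + ((D + H) - 3)/2 = -1 + (-3 + D + H)/2 = -1 + (-3/2 + D/2 + H/2) = -5/2 + D/2 + H/2)
B = -46/19 (B = -3 + (-5/2 + (½)*12 + (½)*15)/19 = -3 + (-5/2 + 6 + 15/2)*(1/19) = -3 + 11*(1/19) = -3 + 11/19 = -46/19 ≈ -2.4211)
W = -230/19 (W = 5*(-46/19) = -230/19 ≈ -12.105)
W/((J*(-935 - 1495))) = -230*(-1/(5*(-935 - 1495)))/19 = -230/(19*((-5*(-2430)))) = -230/19/12150 = -230/19*1/12150 = -23/23085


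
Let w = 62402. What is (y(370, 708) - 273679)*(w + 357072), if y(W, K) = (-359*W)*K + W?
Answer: -39563507864826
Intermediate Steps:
y(W, K) = W - 359*K*W (y(W, K) = -359*K*W + W = W - 359*K*W)
(y(370, 708) - 273679)*(w + 357072) = (370*(1 - 359*708) - 273679)*(62402 + 357072) = (370*(1 - 254172) - 273679)*419474 = (370*(-254171) - 273679)*419474 = (-94043270 - 273679)*419474 = -94316949*419474 = -39563507864826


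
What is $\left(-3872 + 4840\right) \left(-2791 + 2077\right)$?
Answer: $-691152$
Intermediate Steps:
$\left(-3872 + 4840\right) \left(-2791 + 2077\right) = 968 \left(-714\right) = -691152$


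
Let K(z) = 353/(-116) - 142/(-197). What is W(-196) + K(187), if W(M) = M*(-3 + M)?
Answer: 891266339/22852 ≈ 39002.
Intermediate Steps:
K(z) = -53069/22852 (K(z) = 353*(-1/116) - 142*(-1/197) = -353/116 + 142/197 = -53069/22852)
W(-196) + K(187) = -196*(-3 - 196) - 53069/22852 = -196*(-199) - 53069/22852 = 39004 - 53069/22852 = 891266339/22852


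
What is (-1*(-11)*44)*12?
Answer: 5808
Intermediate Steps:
(-1*(-11)*44)*12 = (11*44)*12 = 484*12 = 5808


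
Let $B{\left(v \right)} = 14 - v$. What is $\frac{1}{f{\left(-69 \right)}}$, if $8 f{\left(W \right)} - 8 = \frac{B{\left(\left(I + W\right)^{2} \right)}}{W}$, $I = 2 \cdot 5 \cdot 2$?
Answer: $\frac{552}{2939} \approx 0.18782$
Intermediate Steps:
$I = 20$ ($I = 10 \cdot 2 = 20$)
$f{\left(W \right)} = 1 + \frac{14 - \left(20 + W\right)^{2}}{8 W}$ ($f{\left(W \right)} = 1 + \frac{\left(14 - \left(20 + W\right)^{2}\right) \frac{1}{W}}{8} = 1 + \frac{\frac{1}{W} \left(14 - \left(20 + W\right)^{2}\right)}{8} = 1 + \frac{14 - \left(20 + W\right)^{2}}{8 W}$)
$\frac{1}{f{\left(-69 \right)}} = \frac{1}{\frac{1}{8} \frac{1}{-69} \left(14 - \left(20 - 69\right)^{2} + 8 \left(-69\right)\right)} = \frac{1}{\frac{1}{8} \left(- \frac{1}{69}\right) \left(14 - \left(-49\right)^{2} - 552\right)} = \frac{1}{\frac{1}{8} \left(- \frac{1}{69}\right) \left(14 - 2401 - 552\right)} = \frac{1}{\frac{1}{8} \left(- \frac{1}{69}\right) \left(-2939\right)} = \frac{1}{\frac{2939}{552}} = \frac{552}{2939}$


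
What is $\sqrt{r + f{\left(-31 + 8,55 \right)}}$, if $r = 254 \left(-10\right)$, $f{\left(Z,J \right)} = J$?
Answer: $i \sqrt{2485} \approx 49.85 i$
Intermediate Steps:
$r = -2540$
$\sqrt{r + f{\left(-31 + 8,55 \right)}} = \sqrt{-2540 + 55} = \sqrt{-2485} = i \sqrt{2485}$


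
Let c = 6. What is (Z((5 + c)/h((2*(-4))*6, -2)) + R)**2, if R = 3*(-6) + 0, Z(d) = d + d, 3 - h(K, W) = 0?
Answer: 1024/9 ≈ 113.78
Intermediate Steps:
h(K, W) = 3 (h(K, W) = 3 - 1*0 = 3 + 0 = 3)
Z(d) = 2*d
R = -18 (R = -18 + 0 = -18)
(Z((5 + c)/h((2*(-4))*6, -2)) + R)**2 = (2*((5 + 6)/3) - 18)**2 = (2*(11*(1/3)) - 18)**2 = (2*(11/3) - 18)**2 = (22/3 - 18)**2 = (-32/3)**2 = 1024/9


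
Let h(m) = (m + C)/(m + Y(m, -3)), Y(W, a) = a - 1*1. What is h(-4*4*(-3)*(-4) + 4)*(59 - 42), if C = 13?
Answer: 2975/192 ≈ 15.495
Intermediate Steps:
Y(W, a) = -1 + a (Y(W, a) = a - 1 = -1 + a)
h(m) = (13 + m)/(-4 + m) (h(m) = (m + 13)/(m + (-1 - 3)) = (13 + m)/(m - 4) = (13 + m)/(-4 + m))
h(-4*4*(-3)*(-4) + 4)*(59 - 42) = ((13 + (-4*4*(-3)*(-4) + 4))/(-4 + (-4*4*(-3)*(-4) + 4)))*(59 - 42) = ((13 + (-(-48)*(-4) + 4))/(-4 + (-(-48)*(-4) + 4)))*17 = ((13 + (-4*48 + 4))/(-4 + (-4*48 + 4)))*17 = ((13 + (-192 + 4))/(-4 + (-192 + 4)))*17 = ((13 - 188)/(-4 - 188))*17 = (-175/(-192))*17 = -1/192*(-175)*17 = (175/192)*17 = 2975/192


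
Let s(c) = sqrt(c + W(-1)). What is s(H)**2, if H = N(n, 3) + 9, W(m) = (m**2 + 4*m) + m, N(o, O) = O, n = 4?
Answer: 8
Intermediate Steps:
W(m) = m**2 + 5*m
H = 12 (H = 3 + 9 = 12)
s(c) = sqrt(-4 + c) (s(c) = sqrt(c - (5 - 1)) = sqrt(c - 1*4) = sqrt(c - 4) = sqrt(-4 + c))
s(H)**2 = (sqrt(-4 + 12))**2 = (sqrt(8))**2 = (2*sqrt(2))**2 = 8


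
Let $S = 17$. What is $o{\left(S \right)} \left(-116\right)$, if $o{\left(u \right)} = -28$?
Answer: $3248$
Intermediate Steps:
$o{\left(S \right)} \left(-116\right) = \left(-28\right) \left(-116\right) = 3248$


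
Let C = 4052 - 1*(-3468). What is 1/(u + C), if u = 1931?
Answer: 1/9451 ≈ 0.00010581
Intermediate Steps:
C = 7520 (C = 4052 + 3468 = 7520)
1/(u + C) = 1/(1931 + 7520) = 1/9451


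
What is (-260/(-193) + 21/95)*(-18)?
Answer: -517554/18335 ≈ -28.228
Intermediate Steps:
(-260/(-193) + 21/95)*(-18) = (-260*(-1/193) + 21*(1/95))*(-18) = (260/193 + 21/95)*(-18) = (28753/18335)*(-18) = -517554/18335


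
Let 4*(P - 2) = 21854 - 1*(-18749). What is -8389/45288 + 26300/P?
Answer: 1474537307/613063656 ≈ 2.4052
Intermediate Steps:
P = 40611/4 (P = 2 + (21854 - 1*(-18749))/4 = 2 + (21854 + 18749)/4 = 2 + (¼)*40603 = 2 + 40603/4 = 40611/4 ≈ 10153.)
-8389/45288 + 26300/P = -8389/45288 + 26300/(40611/4) = -8389*1/45288 + 26300*(4/40611) = -8389/45288 + 105200/40611 = 1474537307/613063656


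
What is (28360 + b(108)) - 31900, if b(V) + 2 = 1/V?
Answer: -382535/108 ≈ -3542.0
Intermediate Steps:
b(V) = -2 + 1/V
(28360 + b(108)) - 31900 = (28360 + (-2 + 1/108)) - 31900 = (28360 - 215/108) - 31900 = 3062665/108 - 31900 = -382535/108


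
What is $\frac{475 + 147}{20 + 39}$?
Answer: $\frac{622}{59} \approx 10.542$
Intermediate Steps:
$\frac{475 + 147}{20 + 39} = \frac{622}{59}$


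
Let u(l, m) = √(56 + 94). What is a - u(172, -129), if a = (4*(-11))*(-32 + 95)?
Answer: -2772 - 5*√6 ≈ -2784.2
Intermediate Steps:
u(l, m) = 5*√6 (u(l, m) = √150 = 5*√6)
a = -2772 (a = -44*63 = -2772)
a - u(172, -129) = -2772 - 5*√6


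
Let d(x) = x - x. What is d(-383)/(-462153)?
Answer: 0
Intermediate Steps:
d(x) = 0
d(-383)/(-462153) = 0/(-462153) = 0*(-1/462153) = 0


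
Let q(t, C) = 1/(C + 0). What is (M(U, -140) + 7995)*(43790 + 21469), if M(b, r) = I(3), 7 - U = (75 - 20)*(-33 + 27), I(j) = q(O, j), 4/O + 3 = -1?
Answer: 521767458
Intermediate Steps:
O = -1 (O = 4/(-3 - 1) = 4/(-4) = 4*(-¼) = -1)
q(t, C) = 1/C
I(j) = 1/j
U = 337 (U = 7 - (75 - 20)*(-33 + 27) = 7 - 55*(-6) = 7 - 1*(-330) = 7 + 330 = 337)
M(b, r) = ⅓ (M(b, r) = 1/3 = ⅓)
(M(U, -140) + 7995)*(43790 + 21469) = (⅓ + 7995)*(43790 + 21469) = (23986/3)*65259 = 521767458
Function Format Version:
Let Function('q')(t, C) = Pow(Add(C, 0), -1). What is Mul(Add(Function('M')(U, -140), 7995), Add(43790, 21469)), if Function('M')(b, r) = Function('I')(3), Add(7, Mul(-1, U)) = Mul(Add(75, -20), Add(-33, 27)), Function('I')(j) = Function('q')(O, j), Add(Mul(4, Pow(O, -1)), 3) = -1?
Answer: 521767458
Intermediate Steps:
O = -1 (O = Mul(4, Pow(Add(-3, -1), -1)) = Mul(4, Pow(-4, -1)) = Mul(4, Rational(-1, 4)) = -1)
Function('q')(t, C) = Pow(C, -1)
Function('I')(j) = Pow(j, -1)
U = 337 (U = Add(7, Mul(-1, Mul(Add(75, -20), Add(-33, 27)))) = Add(7, Mul(-1, Mul(55, -6))) = Add(7, Mul(-1, -330)) = Add(7, 330) = 337)
Function('M')(b, r) = Rational(1, 3) (Function('M')(b, r) = Pow(3, -1) = Rational(1, 3))
Mul(Add(Function('M')(U, -140), 7995), Add(43790, 21469)) = Mul(Add(Rational(1, 3), 7995), Add(43790, 21469)) = Mul(Rational(23986, 3), 65259) = 521767458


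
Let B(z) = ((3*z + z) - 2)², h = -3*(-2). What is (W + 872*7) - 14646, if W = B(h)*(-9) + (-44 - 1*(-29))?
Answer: -12913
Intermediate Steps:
h = 6
B(z) = (-2 + 4*z)² (B(z) = (4*z - 2)² = (-2 + 4*z)²)
W = -4371 (W = (4*(-1 + 2*6)²)*(-9) + (-44 - 1*(-29)) = (4*(-1 + 12)²)*(-9) + (-44 + 29) = (4*11²)*(-9) - 15 = (4*121)*(-9) - 15 = 484*(-9) - 15 = -4356 - 15 = -4371)
(W + 872*7) - 14646 = (-4371 + 872*7) - 14646 = (-4371 + 6104) - 14646 = 1733 - 14646 = -12913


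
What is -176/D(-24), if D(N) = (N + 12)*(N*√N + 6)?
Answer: 2/315 + 16*I*√6/315 ≈ 0.0063492 + 0.12442*I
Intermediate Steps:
D(N) = (6 + N^(3/2))*(12 + N) (D(N) = (12 + N)*(N^(3/2) + 6) = (12 + N)*(6 + N^(3/2)) = (6 + N^(3/2))*(12 + N))
-176/D(-24) = -176/(72 + (-24)^(5/2) + 6*(-24) + 12*(-24)^(3/2)) = -176/(72 + 1152*I*√6 - 144 + 12*(-48*I*√6)) = -176/(72 + 1152*I*√6 - 144 - 576*I*√6) = -176/(-72 + 576*I*√6)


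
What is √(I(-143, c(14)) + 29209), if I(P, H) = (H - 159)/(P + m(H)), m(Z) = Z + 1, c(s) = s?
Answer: 3*√830866/16 ≈ 170.91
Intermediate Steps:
m(Z) = 1 + Z
I(P, H) = (-159 + H)/(1 + H + P) (I(P, H) = (H - 159)/(P + (1 + H)) = (-159 + H)/(1 + H + P))
√(I(-143, c(14)) + 29209) = √((-159 + 14)/(1 + 14 - 143) + 29209) = √(-145/(-128) + 29209) = √(-1/128*(-145) + 29209) = √(145/128 + 29209) = √(3738897/128) = 3*√830866/16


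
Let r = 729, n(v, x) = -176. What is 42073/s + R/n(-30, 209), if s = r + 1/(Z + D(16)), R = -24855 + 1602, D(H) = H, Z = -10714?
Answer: 260563513677/1372596016 ≈ 189.83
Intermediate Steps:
R = -23253
s = 7798841/10698 (s = 729 + 1/(-10714 + 16) = 729 + 1/(-10698) = 729 - 1/10698 = 7798841/10698 ≈ 729.00)
42073/s + R/n(-30, 209) = 42073/(7798841/10698) - 23253/(-176) = 42073*(10698/7798841) - 23253*(-1/176) = 450096954/7798841 + 23253/176 = 260563513677/1372596016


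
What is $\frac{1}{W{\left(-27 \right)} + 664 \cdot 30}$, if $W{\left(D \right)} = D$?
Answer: $\frac{1}{19893} \approx 5.0269 \cdot 10^{-5}$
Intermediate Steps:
$\frac{1}{W{\left(-27 \right)} + 664 \cdot 30} = \frac{1}{-27 + 664 \cdot 30} = \frac{1}{-27 + 19920} = \frac{1}{19893}$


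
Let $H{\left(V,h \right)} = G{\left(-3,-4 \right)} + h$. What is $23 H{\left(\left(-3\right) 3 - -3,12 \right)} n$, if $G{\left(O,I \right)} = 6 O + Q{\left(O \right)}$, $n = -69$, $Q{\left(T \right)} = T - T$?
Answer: $9522$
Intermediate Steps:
$Q{\left(T \right)} = 0$
$G{\left(O,I \right)} = 6 O$ ($G{\left(O,I \right)} = 6 O + 0 = 6 O$)
$H{\left(V,h \right)} = -18 + h$ ($H{\left(V,h \right)} = 6 \left(-3\right) + h = -18 + h$)
$23 H{\left(\left(-3\right) 3 - -3,12 \right)} n = 23 \left(-18 + 12\right) \left(-69\right) = 23 \left(-6\right) \left(-69\right) = \left(-138\right) \left(-69\right) = 9522$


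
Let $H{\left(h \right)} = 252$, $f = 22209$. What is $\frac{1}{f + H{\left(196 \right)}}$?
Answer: $\frac{1}{22461} \approx 4.4522 \cdot 10^{-5}$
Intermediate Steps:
$\frac{1}{f + H{\left(196 \right)}} = \frac{1}{22209 + 252} = \frac{1}{22461}$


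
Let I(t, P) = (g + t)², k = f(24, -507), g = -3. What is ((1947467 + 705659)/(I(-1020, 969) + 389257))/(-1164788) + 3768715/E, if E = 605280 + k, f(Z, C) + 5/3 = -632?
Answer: 9454118614641936523/1516803369372523276 ≈ 6.2329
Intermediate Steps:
f(Z, C) = -1901/3 (f(Z, C) = -5/3 - 632 = -1901/3)
k = -1901/3 ≈ -633.67
I(t, P) = (-3 + t)²
E = 1813939/3 (E = 605280 - 1901/3 = 1813939/3 ≈ 6.0465e+5)
((1947467 + 705659)/(I(-1020, 969) + 389257))/(-1164788) + 3768715/E = ((1947467 + 705659)/((-3 - 1020)² + 389257))/(-1164788) + 3768715/(1813939/3) = (2653126/((-1023)² + 389257))*(-1/1164788) + 3768715*(3/1813939) = (2653126/(1046529 + 389257))*(-1/1164788) + 11306145/1813939 = (2653126/1435786)*(-1/1164788) + 11306145/1813939 = (2653126*(1/1435786))*(-1/1164788) + 11306145/1813939 = (1326563/717893)*(-1/1164788) + 11306145/1813939 = -1326563/836193151684 + 11306145/1813939 = 9454118614641936523/1516803369372523276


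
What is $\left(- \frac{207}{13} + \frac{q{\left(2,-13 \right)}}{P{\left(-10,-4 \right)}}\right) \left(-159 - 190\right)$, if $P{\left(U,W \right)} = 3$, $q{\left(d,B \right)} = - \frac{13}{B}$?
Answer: $\frac{212192}{39} \approx 5440.8$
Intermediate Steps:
$\left(- \frac{207}{13} + \frac{q{\left(2,-13 \right)}}{P{\left(-10,-4 \right)}}\right) \left(-159 - 190\right) = \left(- \frac{207}{13} + \frac{\left(-13\right) \frac{1}{-13}}{3}\right) \left(-159 - 190\right) = \left(\left(-207\right) \frac{1}{13} + \left(-13\right) \left(- \frac{1}{13}\right) \frac{1}{3}\right) \left(-349\right) = \left(- \frac{207}{13} + 1 \cdot \frac{1}{3}\right) \left(-349\right) = \left(- \frac{207}{13} + \frac{1}{3}\right) \left(-349\right) = \left(- \frac{608}{39}\right) \left(-349\right) = \frac{212192}{39}$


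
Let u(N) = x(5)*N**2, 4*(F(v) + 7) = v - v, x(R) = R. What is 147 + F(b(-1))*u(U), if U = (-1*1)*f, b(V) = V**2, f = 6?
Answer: -1113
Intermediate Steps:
F(v) = -7 (F(v) = -7 + (v - v)/4 = -7 + (1/4)*0 = -7 + 0 = -7)
U = -6 (U = -1*1*6 = -1*6 = -6)
u(N) = 5*N**2
147 + F(b(-1))*u(U) = 147 - 35*(-6)**2 = 147 - 35*36 = 147 - 7*180 = 147 - 1260 = -1113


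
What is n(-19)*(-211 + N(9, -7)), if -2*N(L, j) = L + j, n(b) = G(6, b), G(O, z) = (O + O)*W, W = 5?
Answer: -12720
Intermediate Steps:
G(O, z) = 10*O (G(O, z) = (O + O)*5 = (2*O)*5 = 10*O)
n(b) = 60 (n(b) = 10*6 = 60)
N(L, j) = -L/2 - j/2 (N(L, j) = -(L + j)/2 = -L/2 - j/2)
n(-19)*(-211 + N(9, -7)) = 60*(-211 + (-½*9 - ½*(-7))) = 60*(-211 + (-9/2 + 7/2)) = 60*(-211 - 1) = 60*(-212) = -12720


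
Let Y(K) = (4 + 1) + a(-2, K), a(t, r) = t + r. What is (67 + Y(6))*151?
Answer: 11476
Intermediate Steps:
a(t, r) = r + t
Y(K) = 3 + K (Y(K) = (4 + 1) + (K - 2) = 5 + (-2 + K) = 3 + K)
(67 + Y(6))*151 = (67 + (3 + 6))*151 = (67 + 9)*151 = 76*151 = 11476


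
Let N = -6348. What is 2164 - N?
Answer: 8512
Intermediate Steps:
2164 - N = 2164 - 1*(-6348) = 2164 + 6348 = 8512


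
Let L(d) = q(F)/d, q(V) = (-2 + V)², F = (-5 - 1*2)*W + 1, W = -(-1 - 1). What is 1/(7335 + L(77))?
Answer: 77/565020 ≈ 0.00013628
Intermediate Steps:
W = 2 (W = -1*(-2) = 2)
F = -13 (F = (-5 - 1*2)*2 + 1 = (-5 - 2)*2 + 1 = -7*2 + 1 = -14 + 1 = -13)
L(d) = 225/d (L(d) = (-2 - 13)²/d = (-15)²/d = 225/d)
1/(7335 + L(77)) = 1/(7335 + 225/77) = 1/(565020/77) = 77/565020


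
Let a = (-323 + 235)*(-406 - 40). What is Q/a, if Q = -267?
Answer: -267/39248 ≈ -0.0068029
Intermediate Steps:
a = 39248 (a = -88*(-446) = 39248)
Q/a = -267/39248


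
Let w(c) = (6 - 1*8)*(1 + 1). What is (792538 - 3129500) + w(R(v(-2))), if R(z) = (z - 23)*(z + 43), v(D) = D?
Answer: -2336966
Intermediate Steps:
R(z) = (-23 + z)*(43 + z)
w(c) = -4 (w(c) = (6 - 8)*2 = -2*2 = -4)
(792538 - 3129500) + w(R(v(-2))) = (792538 - 3129500) - 4 = -2336962 - 4 = -2336966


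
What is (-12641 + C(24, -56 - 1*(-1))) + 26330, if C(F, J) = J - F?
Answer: 13610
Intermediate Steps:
(-12641 + C(24, -56 - 1*(-1))) + 26330 = (-12641 + ((-56 - 1*(-1)) - 1*24)) + 26330 = (-12641 + ((-56 + 1) - 24)) + 26330 = (-12641 + (-55 - 24)) + 26330 = (-12641 - 79) + 26330 = -12720 + 26330 = 13610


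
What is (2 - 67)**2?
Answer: 4225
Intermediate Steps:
(2 - 67)**2 = (-65)**2 = 4225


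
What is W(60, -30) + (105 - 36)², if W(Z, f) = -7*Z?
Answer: 4341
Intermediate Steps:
W(60, -30) + (105 - 36)² = -7*60 + (105 - 36)² = -420 + 69² = -420 + 4761 = 4341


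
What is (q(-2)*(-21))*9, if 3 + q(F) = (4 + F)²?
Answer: -189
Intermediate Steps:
q(F) = -3 + (4 + F)²
(q(-2)*(-21))*9 = ((-3 + (4 - 2)²)*(-21))*9 = ((-3 + 2²)*(-21))*9 = ((-3 + 4)*(-21))*9 = (1*(-21))*9 = -21*9 = -189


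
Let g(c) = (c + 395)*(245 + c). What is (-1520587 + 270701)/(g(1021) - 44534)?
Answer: -624943/874061 ≈ -0.71499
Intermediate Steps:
g(c) = (245 + c)*(395 + c) (g(c) = (395 + c)*(245 + c) = (245 + c)*(395 + c))
(-1520587 + 270701)/(g(1021) - 44534) = (-1520587 + 270701)/((96775 + 1021**2 + 640*1021) - 44534) = -1249886/((96775 + 1042441 + 653440) - 44534) = -1249886/(1792656 - 44534) = -1249886/1748122 = -1249886*1/1748122 = -624943/874061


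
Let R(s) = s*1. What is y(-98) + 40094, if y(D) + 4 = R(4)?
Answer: 40094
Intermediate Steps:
R(s) = s
y(D) = 0 (y(D) = -4 + 4 = 0)
y(-98) + 40094 = 0 + 40094 = 40094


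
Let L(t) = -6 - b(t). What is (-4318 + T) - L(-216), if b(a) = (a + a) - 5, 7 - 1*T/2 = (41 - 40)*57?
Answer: -4849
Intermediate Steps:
T = -100 (T = 14 - 2*(41 - 40)*57 = 14 - 2*57 = 14 - 114 = -100)
b(a) = -5 + 2*a (b(a) = 2*a - 5 = -5 + 2*a)
L(t) = -1 - 2*t (L(t) = -6 - (-5 + 2*t) = -6 + (5 - 2*t) = -1 - 2*t)
(-4318 + T) - L(-216) = (-4318 - 100) - (-1 - 2*(-216)) = -4418 - (-1 + 432) = -4418 - 1*431 = -4418 - 431 = -4849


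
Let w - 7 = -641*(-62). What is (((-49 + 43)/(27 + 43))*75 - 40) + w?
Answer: 277918/7 ≈ 39703.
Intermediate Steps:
w = 39749 (w = 7 - 641*(-62) = 7 + 39742 = 39749)
(((-49 + 43)/(27 + 43))*75 - 40) + w = (((-49 + 43)/(27 + 43))*75 - 40) + 39749 = (-6/70*75 - 40) + 39749 = (-6*1/70*75 - 40) + 39749 = (-3/35*75 - 40) + 39749 = (-45/7 - 40) + 39749 = -325/7 + 39749 = 277918/7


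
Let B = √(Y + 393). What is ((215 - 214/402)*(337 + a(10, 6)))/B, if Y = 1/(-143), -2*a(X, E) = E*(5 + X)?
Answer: 6293768*√8036314/5647899 ≈ 3159.0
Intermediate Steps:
a(X, E) = -E*(5 + X)/2
Y = -1/143 ≈ -0.0069930
B = √8036314/143 (B = √(-1/143 + 393) = √(56198/143) = √8036314/143 ≈ 19.824)
((215 - 214/402)*(337 + a(10, 6)))/B = ((215 - 214/402)*(337 - ½*6*(5 + 10)))/((√8036314/143)) = ((215 - 214*1/402)*(337 - ½*6*15))*(√8036314/56198) = ((215 - 107/201)*(337 - 45))*(√8036314/56198) = ((43108/201)*292)*(√8036314/56198) = 12587536*(√8036314/56198)/201 = 6293768*√8036314/5647899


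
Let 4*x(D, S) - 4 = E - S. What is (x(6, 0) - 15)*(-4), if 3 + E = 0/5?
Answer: 59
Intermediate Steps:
E = -3 (E = -3 + 0/5 = -3 + 0*(1/5) = -3 + 0 = -3)
x(D, S) = 1/4 - S/4 (x(D, S) = 1 + (-3 - S)/4 = 1 + (-3/4 - S/4) = 1/4 - S/4)
(x(6, 0) - 15)*(-4) = ((1/4 - 1/4*0) - 15)*(-4) = ((1/4 + 0) - 15)*(-4) = (1/4 - 15)*(-4) = -59/4*(-4) = 59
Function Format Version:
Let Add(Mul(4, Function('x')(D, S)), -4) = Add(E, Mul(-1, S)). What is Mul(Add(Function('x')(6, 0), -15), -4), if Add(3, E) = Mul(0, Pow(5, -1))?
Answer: 59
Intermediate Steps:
E = -3 (E = Add(-3, Mul(0, Pow(5, -1))) = Add(-3, Mul(0, Rational(1, 5))) = Add(-3, 0) = -3)
Function('x')(D, S) = Add(Rational(1, 4), Mul(Rational(-1, 4), S)) (Function('x')(D, S) = Add(1, Mul(Rational(1, 4), Add(-3, Mul(-1, S)))) = Add(1, Add(Rational(-3, 4), Mul(Rational(-1, 4), S))) = Add(Rational(1, 4), Mul(Rational(-1, 4), S)))
Mul(Add(Function('x')(6, 0), -15), -4) = Mul(Add(Add(Rational(1, 4), Mul(Rational(-1, 4), 0)), -15), -4) = Mul(Add(Add(Rational(1, 4), 0), -15), -4) = Mul(Add(Rational(1, 4), -15), -4) = Mul(Rational(-59, 4), -4) = 59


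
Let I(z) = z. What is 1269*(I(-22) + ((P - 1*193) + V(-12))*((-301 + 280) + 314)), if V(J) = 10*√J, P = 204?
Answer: 4062069 + 7436340*I*√3 ≈ 4.0621e+6 + 1.288e+7*I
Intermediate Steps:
1269*(I(-22) + ((P - 1*193) + V(-12))*((-301 + 280) + 314)) = 1269*(-22 + ((204 - 1*193) + 10*√(-12))*((-301 + 280) + 314)) = 1269*(-22 + ((204 - 193) + 10*(2*I*√3))*(-21 + 314)) = 1269*(-22 + (11 + 20*I*√3)*293) = 1269*(-22 + (3223 + 5860*I*√3)) = 1269*(3201 + 5860*I*√3) = 4062069 + 7436340*I*√3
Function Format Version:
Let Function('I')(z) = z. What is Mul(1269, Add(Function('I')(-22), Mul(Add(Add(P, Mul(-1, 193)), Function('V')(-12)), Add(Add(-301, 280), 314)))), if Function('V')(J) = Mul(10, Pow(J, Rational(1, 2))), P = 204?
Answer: Add(4062069, Mul(7436340, I, Pow(3, Rational(1, 2)))) ≈ Add(4.0621e+6, Mul(1.2880e+7, I))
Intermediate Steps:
Mul(1269, Add(Function('I')(-22), Mul(Add(Add(P, Mul(-1, 193)), Function('V')(-12)), Add(Add(-301, 280), 314)))) = Mul(1269, Add(-22, Mul(Add(Add(204, Mul(-1, 193)), Mul(10, Pow(-12, Rational(1, 2)))), Add(Add(-301, 280), 314)))) = Mul(1269, Add(-22, Mul(Add(Add(204, -193), Mul(10, Mul(2, I, Pow(3, Rational(1, 2))))), Add(-21, 314)))) = Mul(1269, Add(-22, Mul(Add(11, Mul(20, I, Pow(3, Rational(1, 2)))), 293))) = Mul(1269, Add(-22, Add(3223, Mul(5860, I, Pow(3, Rational(1, 2)))))) = Mul(1269, Add(3201, Mul(5860, I, Pow(3, Rational(1, 2))))) = Add(4062069, Mul(7436340, I, Pow(3, Rational(1, 2))))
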